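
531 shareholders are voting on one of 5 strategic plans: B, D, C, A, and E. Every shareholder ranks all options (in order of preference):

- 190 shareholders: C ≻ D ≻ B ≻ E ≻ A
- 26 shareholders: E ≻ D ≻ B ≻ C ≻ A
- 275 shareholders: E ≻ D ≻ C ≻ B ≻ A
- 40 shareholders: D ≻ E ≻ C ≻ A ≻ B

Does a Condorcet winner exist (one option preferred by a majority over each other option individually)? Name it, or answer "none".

E

E vs B: 341–190 for E.
E vs D: 301–230 for E.
E vs C: 341–190 for E.
E vs A: 531–0 for E.
E beats every other option head-to-head.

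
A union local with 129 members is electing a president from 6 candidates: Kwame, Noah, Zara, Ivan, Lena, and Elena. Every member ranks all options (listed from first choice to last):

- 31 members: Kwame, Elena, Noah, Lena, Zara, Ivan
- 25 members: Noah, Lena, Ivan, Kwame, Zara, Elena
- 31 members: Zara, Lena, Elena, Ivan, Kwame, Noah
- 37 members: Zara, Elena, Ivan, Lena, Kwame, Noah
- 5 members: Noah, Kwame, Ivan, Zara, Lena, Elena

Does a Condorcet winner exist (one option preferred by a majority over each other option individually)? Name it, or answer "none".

Zara vs Kwame: 68–61 for Zara.
Zara vs Noah: 68–61 for Zara.
Zara vs Ivan: 99–30 for Zara.
Zara vs Lena: 73–56 for Zara.
Zara vs Elena: 98–31 for Zara.
Zara beats every other option head-to-head.

Zara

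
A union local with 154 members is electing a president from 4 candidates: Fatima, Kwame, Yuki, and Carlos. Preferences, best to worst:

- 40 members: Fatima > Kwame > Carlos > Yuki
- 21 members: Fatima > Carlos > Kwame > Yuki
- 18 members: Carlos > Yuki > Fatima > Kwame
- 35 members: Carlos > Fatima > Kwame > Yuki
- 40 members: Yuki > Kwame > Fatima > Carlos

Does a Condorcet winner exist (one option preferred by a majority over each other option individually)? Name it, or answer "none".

Fatima vs Kwame: 114–40 for Fatima.
Fatima vs Yuki: 96–58 for Fatima.
Fatima vs Carlos: 101–53 for Fatima.
Fatima beats every other option head-to-head.

Fatima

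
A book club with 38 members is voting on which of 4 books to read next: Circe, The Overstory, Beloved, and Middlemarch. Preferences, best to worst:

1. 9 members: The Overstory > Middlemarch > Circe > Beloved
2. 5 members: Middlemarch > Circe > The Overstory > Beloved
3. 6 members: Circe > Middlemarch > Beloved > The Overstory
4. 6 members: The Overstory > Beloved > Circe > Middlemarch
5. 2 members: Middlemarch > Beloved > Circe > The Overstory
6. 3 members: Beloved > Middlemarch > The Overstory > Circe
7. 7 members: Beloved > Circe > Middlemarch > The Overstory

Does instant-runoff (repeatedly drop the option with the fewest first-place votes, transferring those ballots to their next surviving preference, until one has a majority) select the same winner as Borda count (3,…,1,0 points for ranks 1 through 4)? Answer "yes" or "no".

yes

Instant-runoff — R1 Circe 6, The Overstory 15, Beloved 10, Middlemarch 7 (Circe out); R2 The Overstory 15, Beloved 10, Middlemarch 13 (Beloved out); R3 The Overstory 15, Middlemarch 23 (Middlemarch winner). Winner: Middlemarch.
Borda — scores: Circe 59, The Overstory 53, Beloved 52, Middlemarch 64. Winner: Middlemarch.
The two methods agree.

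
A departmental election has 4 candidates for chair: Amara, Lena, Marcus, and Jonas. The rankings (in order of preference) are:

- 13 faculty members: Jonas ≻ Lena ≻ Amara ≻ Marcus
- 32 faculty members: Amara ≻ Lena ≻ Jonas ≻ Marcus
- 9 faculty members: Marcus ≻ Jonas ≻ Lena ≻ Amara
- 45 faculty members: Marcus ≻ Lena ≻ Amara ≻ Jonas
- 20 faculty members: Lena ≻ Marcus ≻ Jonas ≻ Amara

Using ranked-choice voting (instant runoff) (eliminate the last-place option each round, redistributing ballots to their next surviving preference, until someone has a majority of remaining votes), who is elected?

Lena

Round 1: Amara 32, Lena 20, Marcus 54, Jonas 13. Eliminate Jonas.
Round 2: Amara 32, Lena 33, Marcus 54. Eliminate Amara.
Round 3: Lena 65, Marcus 54. Lena has a majority.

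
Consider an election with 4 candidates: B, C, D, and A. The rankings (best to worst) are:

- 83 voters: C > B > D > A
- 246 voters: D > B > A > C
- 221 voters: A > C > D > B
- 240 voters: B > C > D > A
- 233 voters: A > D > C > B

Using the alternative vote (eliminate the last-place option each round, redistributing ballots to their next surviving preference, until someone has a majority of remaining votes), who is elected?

B

Round 1: B 240, C 83, D 246, A 454. Eliminate C.
Round 2: B 323, D 246, A 454. Eliminate D.
Round 3: B 569, A 454. B has a majority.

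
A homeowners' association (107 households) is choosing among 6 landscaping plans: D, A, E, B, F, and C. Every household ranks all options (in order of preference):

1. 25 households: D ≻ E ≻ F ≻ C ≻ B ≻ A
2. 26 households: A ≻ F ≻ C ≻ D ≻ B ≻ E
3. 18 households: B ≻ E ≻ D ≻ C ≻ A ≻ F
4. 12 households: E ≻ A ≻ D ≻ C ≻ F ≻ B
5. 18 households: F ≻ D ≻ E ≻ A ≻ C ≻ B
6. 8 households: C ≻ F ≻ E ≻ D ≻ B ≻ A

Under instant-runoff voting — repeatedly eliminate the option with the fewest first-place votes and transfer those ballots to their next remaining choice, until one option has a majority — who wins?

D

Round 1: D 25, A 26, E 12, B 18, F 18, C 8. Eliminate C.
Round 2: D 25, A 26, E 12, B 18, F 26. Eliminate E.
Round 3: D 25, A 38, B 18, F 26. Eliminate B.
Round 4: D 43, A 38, F 26. Eliminate F.
Round 5: D 69, A 38. D has a majority.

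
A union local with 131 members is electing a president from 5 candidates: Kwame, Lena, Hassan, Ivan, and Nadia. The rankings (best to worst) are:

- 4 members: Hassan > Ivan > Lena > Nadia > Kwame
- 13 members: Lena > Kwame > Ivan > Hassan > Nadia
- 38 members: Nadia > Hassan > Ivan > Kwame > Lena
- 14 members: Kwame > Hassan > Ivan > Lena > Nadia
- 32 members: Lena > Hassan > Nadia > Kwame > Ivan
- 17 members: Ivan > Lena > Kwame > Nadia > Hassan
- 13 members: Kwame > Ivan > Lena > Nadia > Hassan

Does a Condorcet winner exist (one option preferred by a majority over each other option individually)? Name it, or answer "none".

Checking pairwise contests:
Lena beats Kwame 66–65.
Ivan beats Lena 86–45.
Lena beats Hassan 75–56.
Kwame beats Ivan 72–59.
Lena beats Nadia 93–38.
Every option loses at least one head-to-head, so there is no Condorcet winner.

none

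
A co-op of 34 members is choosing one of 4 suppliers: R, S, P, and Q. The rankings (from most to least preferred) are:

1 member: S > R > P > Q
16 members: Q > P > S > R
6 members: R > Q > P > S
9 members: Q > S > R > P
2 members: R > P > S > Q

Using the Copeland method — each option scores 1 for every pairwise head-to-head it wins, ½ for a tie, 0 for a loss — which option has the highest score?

R: beats P; loses to S and Q → score 1.
S: beats R; loses to P and Q → score 1.
P: beats S; loses to R and Q → score 1.
Q: beats R, S, and P → score 3.
Q has the best pairwise record.

Q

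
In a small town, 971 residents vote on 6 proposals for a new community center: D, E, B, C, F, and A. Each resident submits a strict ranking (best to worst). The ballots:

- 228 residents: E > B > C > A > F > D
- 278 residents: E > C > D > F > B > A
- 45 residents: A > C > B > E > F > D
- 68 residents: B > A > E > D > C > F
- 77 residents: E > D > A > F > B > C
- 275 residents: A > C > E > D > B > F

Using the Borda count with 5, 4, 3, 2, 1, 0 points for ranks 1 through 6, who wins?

E

D: 228·0 + 278·3 + 45·0 + 68·2 + 77·4 + 275·2 = 1828
E: 228·5 + 278·5 + 45·2 + 68·3 + 77·5 + 275·3 = 4034
B: 228·4 + 278·1 + 45·3 + 68·5 + 77·1 + 275·1 = 2017
C: 228·3 + 278·4 + 45·4 + 68·1 + 77·0 + 275·4 = 3144
F: 228·1 + 278·2 + 45·1 + 68·0 + 77·2 + 275·0 = 983
A: 228·2 + 278·0 + 45·5 + 68·4 + 77·3 + 275·5 = 2559
E has the highest Borda score (4034).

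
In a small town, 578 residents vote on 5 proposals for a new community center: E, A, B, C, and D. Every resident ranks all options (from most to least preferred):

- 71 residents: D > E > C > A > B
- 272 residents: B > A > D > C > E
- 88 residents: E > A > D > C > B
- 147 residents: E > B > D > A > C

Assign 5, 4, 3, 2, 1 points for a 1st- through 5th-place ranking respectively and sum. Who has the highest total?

B

E: 71·4 + 272·1 + 88·5 + 147·5 = 1731
A: 71·2 + 272·4 + 88·4 + 147·2 = 1876
B: 71·1 + 272·5 + 88·1 + 147·4 = 2107
C: 71·3 + 272·2 + 88·2 + 147·1 = 1080
D: 71·5 + 272·3 + 88·3 + 147·3 = 1876
B has the highest Borda score (2107).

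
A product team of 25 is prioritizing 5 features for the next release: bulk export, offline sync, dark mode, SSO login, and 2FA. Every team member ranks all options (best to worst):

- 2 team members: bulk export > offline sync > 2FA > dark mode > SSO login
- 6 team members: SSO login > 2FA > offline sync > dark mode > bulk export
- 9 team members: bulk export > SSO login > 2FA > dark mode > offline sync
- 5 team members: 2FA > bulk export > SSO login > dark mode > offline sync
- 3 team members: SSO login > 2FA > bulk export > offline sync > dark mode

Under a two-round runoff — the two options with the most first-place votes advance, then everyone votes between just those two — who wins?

bulk export

Round 1 first-place votes: bulk export 11, offline sync 0, dark mode 0, SSO login 9, 2FA 5.
bulk export and SSO login advance.
Runoff: bulk export is preferred to SSO login by 16 voters; SSO login by 9.
bulk export wins the runoff.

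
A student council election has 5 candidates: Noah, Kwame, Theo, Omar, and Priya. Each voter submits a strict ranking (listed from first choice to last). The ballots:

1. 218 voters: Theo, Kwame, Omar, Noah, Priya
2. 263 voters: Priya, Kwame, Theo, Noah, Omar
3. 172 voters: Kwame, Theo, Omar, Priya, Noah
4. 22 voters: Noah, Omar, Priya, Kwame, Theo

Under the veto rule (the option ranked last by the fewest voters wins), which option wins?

Last-place votes: Noah 172, Kwame 0, Theo 22, Omar 263, Priya 218.
Kwame is ranked last by the fewest voters, so Kwame wins.

Kwame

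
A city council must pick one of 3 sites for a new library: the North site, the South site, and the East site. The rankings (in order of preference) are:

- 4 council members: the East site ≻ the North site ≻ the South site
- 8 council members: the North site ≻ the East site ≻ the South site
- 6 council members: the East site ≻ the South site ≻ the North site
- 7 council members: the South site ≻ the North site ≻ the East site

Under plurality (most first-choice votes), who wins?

the East site

First-place votes: the North site 8, the South site 7, the East site 10.
the East site has the most first-place votes.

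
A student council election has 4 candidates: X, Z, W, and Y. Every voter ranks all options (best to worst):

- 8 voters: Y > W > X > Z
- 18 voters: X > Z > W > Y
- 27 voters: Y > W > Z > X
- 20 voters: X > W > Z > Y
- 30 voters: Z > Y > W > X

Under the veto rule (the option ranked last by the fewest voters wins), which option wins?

Last-place votes: X 57, Z 8, W 0, Y 38.
W is ranked last by the fewest voters, so W wins.

W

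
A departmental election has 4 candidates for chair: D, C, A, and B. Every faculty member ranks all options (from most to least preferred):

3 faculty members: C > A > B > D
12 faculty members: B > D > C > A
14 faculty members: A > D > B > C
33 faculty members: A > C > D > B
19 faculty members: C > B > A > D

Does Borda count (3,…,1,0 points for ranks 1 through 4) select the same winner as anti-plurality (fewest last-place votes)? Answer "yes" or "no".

yes

Borda — scores: D 85, C 144, A 166, B 91. Winner: A.
Anti-plurality — last-place votes: D 22, C 14, A 12, B 33. Winner: A.
The two methods agree.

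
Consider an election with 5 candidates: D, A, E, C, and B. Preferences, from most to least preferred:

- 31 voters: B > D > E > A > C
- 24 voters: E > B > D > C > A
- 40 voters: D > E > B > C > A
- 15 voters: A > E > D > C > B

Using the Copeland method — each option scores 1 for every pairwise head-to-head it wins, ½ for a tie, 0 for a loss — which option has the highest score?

D: beats A, E, and C; ties B → score 3.5.
A: loses to D, E, C, and B → score 0.
E: beats A, C, and B; loses to D → score 3.
C: beats A; loses to D, E, and B → score 1.
B: beats A and C; ties D; loses to E → score 2.5.
D has the best pairwise record.

D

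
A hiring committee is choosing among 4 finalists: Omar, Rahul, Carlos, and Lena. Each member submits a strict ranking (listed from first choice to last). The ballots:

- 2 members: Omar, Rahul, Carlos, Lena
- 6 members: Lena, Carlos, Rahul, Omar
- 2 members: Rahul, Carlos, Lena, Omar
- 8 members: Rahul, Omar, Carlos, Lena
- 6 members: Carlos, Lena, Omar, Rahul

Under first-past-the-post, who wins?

Rahul

First-place votes: Omar 2, Rahul 10, Carlos 6, Lena 6.
Rahul has the most first-place votes.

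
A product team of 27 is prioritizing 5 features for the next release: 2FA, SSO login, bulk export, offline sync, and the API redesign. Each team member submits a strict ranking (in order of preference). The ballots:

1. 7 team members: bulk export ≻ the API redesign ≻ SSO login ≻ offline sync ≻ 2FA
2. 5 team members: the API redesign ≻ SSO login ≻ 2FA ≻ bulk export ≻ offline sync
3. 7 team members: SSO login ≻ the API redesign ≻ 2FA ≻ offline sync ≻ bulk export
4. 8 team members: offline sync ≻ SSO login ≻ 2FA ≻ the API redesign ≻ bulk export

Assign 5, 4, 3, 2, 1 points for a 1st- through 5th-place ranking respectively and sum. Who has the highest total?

SSO login

2FA: 7·1 + 5·3 + 7·3 + 8·3 = 67
SSO login: 7·3 + 5·4 + 7·5 + 8·4 = 108
bulk export: 7·5 + 5·2 + 7·1 + 8·1 = 60
offline sync: 7·2 + 5·1 + 7·2 + 8·5 = 73
the API redesign: 7·4 + 5·5 + 7·4 + 8·2 = 97
SSO login has the highest Borda score (108).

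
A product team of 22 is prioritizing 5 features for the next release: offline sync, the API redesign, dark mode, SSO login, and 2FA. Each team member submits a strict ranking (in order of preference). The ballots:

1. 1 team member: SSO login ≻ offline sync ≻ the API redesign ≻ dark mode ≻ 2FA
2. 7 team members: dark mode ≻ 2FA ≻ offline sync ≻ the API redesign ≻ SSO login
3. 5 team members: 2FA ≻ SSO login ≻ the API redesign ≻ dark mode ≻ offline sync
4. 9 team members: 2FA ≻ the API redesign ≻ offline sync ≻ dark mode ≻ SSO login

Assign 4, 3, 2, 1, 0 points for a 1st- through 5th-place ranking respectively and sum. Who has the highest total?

offline sync: 1·3 + 7·2 + 5·0 + 9·2 = 35
the API redesign: 1·2 + 7·1 + 5·2 + 9·3 = 46
dark mode: 1·1 + 7·4 + 5·1 + 9·1 = 43
SSO login: 1·4 + 7·0 + 5·3 + 9·0 = 19
2FA: 1·0 + 7·3 + 5·4 + 9·4 = 77
2FA has the highest Borda score (77).

2FA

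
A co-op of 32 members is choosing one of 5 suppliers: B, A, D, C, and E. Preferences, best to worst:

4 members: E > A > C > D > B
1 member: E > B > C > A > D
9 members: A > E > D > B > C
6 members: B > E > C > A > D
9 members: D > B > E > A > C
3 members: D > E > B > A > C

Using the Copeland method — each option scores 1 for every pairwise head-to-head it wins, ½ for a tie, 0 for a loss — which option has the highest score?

E

B: beats A and C; loses to D and E → score 2.
A: beats D and C; loses to B and E → score 2.
D: beats B and C; loses to A and E → score 2.
C: loses to B, A, D, and E → score 0.
E: beats B, A, D, and C → score 4.
E has the best pairwise record.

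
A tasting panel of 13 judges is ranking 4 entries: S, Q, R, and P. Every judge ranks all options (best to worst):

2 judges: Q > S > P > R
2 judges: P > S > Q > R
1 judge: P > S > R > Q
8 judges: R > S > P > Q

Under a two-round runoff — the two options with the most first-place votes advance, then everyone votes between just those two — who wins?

R

Round 1 first-place votes: S 0, Q 2, R 8, P 3.
R and P advance.
Runoff: R is preferred to P by 8 voters; P by 5.
R wins the runoff.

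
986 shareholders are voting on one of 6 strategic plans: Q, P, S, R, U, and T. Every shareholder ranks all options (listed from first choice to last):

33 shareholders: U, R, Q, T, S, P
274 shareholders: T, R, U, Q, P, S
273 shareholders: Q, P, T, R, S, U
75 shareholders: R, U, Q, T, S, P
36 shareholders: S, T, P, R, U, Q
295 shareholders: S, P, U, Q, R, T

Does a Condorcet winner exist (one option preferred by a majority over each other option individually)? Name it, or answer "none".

Checking pairwise contests:
U beats Q 713–273.
Q beats P 655–331.
Q beats S 655–331.
Q beats R 568–418.
P beats U 604–382.
Q beats T 676–310.
Every option loses at least one head-to-head, so there is no Condorcet winner.

none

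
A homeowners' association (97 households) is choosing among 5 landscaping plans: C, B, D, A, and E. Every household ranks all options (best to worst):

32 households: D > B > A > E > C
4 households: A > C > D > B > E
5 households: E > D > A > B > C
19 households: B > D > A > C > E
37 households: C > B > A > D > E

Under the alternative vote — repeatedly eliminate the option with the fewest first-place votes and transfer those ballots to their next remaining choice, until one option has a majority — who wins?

D

Round 1: C 37, B 19, D 32, A 4, E 5. Eliminate A.
Round 2: C 41, B 19, D 32, E 5. Eliminate E.
Round 3: C 41, B 19, D 37. Eliminate B.
Round 4: C 41, D 56. D has a majority.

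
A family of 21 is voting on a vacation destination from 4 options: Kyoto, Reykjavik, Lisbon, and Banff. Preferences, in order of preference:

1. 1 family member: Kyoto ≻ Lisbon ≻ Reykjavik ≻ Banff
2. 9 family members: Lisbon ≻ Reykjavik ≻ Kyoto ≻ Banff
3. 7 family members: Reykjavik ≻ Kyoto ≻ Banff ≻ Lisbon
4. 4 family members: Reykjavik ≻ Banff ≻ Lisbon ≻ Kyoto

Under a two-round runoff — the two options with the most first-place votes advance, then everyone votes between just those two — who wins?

Round 1 first-place votes: Kyoto 1, Reykjavik 11, Lisbon 9, Banff 0.
Reykjavik and Lisbon advance.
Runoff: Reykjavik is preferred to Lisbon by 11 voters; Lisbon by 10.
Reykjavik wins the runoff.

Reykjavik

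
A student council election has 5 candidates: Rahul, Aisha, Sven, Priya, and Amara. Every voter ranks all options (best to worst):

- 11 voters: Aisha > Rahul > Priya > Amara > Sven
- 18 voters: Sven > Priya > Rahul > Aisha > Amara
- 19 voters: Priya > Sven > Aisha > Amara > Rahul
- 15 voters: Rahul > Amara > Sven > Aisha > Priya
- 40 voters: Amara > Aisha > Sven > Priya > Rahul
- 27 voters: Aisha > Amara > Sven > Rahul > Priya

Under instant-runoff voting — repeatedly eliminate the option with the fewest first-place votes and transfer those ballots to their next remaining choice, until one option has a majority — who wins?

Aisha

Round 1: Rahul 15, Aisha 38, Sven 18, Priya 19, Amara 40. Eliminate Rahul.
Round 2: Aisha 38, Sven 18, Priya 19, Amara 55. Eliminate Sven.
Round 3: Aisha 38, Priya 37, Amara 55. Eliminate Priya.
Round 4: Aisha 75, Amara 55. Aisha has a majority.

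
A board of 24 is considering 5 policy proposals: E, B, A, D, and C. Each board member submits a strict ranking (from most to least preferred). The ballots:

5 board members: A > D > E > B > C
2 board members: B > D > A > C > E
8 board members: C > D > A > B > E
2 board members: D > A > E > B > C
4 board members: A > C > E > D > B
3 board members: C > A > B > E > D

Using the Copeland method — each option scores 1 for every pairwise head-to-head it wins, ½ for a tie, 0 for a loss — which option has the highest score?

A

E: loses to B, A, D, and C → score 0.
B: beats E; loses to A, D, and C → score 1.
A: beats E, B, and C; ties D → score 3.5.
D: beats E and B; ties A; loses to C → score 2.5.
C: beats E, B, and D; loses to A → score 3.
A has the best pairwise record.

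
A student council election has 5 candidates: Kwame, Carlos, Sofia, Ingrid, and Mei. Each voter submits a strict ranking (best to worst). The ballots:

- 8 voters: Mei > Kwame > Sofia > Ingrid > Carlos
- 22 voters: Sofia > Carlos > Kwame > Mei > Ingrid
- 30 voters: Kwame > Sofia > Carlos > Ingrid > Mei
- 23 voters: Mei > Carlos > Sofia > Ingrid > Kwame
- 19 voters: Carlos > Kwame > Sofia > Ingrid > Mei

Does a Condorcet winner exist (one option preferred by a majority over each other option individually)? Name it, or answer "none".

none

Checking pairwise contests:
Carlos beats Kwame 64–38.
Sofia beats Carlos 60–42.
Kwame beats Sofia 57–45.
Kwame beats Ingrid 79–23.
Kwame beats Mei 71–31.
Every option loses at least one head-to-head, so there is no Condorcet winner.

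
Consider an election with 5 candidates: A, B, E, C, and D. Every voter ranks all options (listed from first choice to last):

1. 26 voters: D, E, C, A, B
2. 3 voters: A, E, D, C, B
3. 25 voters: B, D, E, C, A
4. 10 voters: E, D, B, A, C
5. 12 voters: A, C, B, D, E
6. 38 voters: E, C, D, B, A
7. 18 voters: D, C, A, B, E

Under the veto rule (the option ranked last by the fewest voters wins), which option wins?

D

Last-place votes: A 63, B 29, E 30, C 10, D 0.
D is ranked last by the fewest voters, so D wins.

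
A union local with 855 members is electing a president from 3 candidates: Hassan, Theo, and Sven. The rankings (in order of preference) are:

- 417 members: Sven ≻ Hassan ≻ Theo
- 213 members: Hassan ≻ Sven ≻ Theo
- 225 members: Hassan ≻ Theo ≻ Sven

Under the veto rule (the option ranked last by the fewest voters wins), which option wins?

Last-place votes: Hassan 0, Theo 630, Sven 225.
Hassan is ranked last by the fewest voters, so Hassan wins.

Hassan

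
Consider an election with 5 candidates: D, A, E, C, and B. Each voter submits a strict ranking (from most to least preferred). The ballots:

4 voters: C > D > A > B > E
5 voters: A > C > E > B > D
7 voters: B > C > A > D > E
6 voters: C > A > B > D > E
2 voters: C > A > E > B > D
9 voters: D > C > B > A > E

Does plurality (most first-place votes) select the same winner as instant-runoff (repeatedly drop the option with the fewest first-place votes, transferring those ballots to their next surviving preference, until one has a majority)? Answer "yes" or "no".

yes

Plurality — first-place votes: D 9, A 5, E 0, C 12, B 7. Winner: C.
Instant-runoff — R1 D 9, A 5, E 0, C 12, B 7 (E out); R2 D 9, A 5, C 12, B 7 (A out); R3 D 9, C 17, B 7 (C winner). Winner: C.
The two methods agree.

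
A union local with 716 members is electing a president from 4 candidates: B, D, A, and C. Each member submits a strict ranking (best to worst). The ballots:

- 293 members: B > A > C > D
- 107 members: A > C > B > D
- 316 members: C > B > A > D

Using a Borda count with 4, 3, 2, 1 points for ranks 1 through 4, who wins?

B: 293·4 + 107·2 + 316·3 = 2334
D: 293·1 + 107·1 + 316·1 = 716
A: 293·3 + 107·4 + 316·2 = 1939
C: 293·2 + 107·3 + 316·4 = 2171
B has the highest Borda score (2334).

B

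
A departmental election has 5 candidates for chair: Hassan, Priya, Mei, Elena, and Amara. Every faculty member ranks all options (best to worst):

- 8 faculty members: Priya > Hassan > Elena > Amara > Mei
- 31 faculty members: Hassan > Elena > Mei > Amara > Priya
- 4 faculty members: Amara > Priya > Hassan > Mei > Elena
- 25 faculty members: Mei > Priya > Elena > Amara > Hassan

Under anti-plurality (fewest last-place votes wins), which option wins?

Amara

Last-place votes: Hassan 25, Priya 31, Mei 8, Elena 4, Amara 0.
Amara is ranked last by the fewest voters, so Amara wins.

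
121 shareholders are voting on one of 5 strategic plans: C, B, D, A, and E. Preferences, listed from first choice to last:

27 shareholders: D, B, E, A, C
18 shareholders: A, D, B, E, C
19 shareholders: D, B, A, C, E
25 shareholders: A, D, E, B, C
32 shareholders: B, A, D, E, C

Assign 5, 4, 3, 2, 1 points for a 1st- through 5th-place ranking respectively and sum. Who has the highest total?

D

C: 27·1 + 18·1 + 19·2 + 25·1 + 32·1 = 140
B: 27·4 + 18·3 + 19·4 + 25·2 + 32·5 = 448
D: 27·5 + 18·4 + 19·5 + 25·4 + 32·3 = 498
A: 27·2 + 18·5 + 19·3 + 25·5 + 32·4 = 454
E: 27·3 + 18·2 + 19·1 + 25·3 + 32·2 = 275
D has the highest Borda score (498).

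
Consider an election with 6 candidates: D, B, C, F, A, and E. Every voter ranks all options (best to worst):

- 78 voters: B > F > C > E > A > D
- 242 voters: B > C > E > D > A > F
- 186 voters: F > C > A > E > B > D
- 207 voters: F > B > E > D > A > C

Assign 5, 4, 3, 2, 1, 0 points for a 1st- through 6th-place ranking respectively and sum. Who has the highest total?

D: 78·0 + 242·2 + 186·0 + 207·2 = 898
B: 78·5 + 242·5 + 186·1 + 207·4 = 2614
C: 78·3 + 242·4 + 186·4 + 207·0 = 1946
F: 78·4 + 242·0 + 186·5 + 207·5 = 2277
A: 78·1 + 242·1 + 186·3 + 207·1 = 1085
E: 78·2 + 242·3 + 186·2 + 207·3 = 1875
B has the highest Borda score (2614).

B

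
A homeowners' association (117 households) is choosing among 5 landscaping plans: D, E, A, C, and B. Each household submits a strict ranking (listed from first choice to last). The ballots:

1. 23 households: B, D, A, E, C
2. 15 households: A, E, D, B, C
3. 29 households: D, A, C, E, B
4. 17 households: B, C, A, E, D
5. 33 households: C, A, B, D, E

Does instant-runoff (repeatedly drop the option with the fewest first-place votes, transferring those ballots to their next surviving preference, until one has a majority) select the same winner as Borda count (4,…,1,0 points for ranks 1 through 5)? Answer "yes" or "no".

Instant-runoff — R1 D 29, E 0, A 15, C 33, B 40 (E out); R2 D 29, A 15, C 33, B 40 (A out); R3 D 44, C 33, B 40 (C out); R4 D 44, B 73 (B winner). Winner: B.
Borda — scores: D 248, E 114, A 326, C 241, B 241. Winner: A.
The two methods disagree.

no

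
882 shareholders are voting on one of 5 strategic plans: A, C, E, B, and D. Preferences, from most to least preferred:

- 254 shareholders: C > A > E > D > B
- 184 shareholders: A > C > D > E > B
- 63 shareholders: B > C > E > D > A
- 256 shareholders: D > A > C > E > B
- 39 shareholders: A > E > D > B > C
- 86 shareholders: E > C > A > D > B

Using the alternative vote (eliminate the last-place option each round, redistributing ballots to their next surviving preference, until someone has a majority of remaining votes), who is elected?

C

Round 1: A 223, C 254, E 86, B 63, D 256. Eliminate B.
Round 2: A 223, C 317, E 86, D 256. Eliminate E.
Round 3: A 223, C 403, D 256. Eliminate A.
Round 4: C 587, D 295. C has a majority.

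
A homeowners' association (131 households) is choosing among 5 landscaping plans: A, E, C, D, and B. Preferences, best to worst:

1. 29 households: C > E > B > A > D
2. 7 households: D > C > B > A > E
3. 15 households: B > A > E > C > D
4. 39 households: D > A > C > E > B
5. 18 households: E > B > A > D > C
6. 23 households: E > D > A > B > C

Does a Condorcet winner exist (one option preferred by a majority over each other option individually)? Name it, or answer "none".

none

Checking pairwise contests:
E beats A 70–61.
C beats E 75–56.
A beats C 95–36.
E beats D 85–46.
E beats B 109–22.
Every option loses at least one head-to-head, so there is no Condorcet winner.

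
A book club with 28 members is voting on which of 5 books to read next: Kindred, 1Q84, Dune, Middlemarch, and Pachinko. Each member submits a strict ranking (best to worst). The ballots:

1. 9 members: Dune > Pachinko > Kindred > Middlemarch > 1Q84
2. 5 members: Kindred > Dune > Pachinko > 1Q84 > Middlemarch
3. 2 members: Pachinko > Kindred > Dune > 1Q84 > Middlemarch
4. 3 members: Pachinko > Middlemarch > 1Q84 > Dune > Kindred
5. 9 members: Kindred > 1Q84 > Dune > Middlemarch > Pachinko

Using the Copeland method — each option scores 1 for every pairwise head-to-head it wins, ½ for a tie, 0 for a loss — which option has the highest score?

Kindred

Kindred: beats 1Q84, Dune, and Middlemarch; ties Pachinko → score 3.5.
1Q84: beats Middlemarch; loses to Kindred, Dune, and Pachinko → score 1.
Dune: beats 1Q84, Middlemarch, and Pachinko; loses to Kindred → score 3.
Middlemarch: loses to Kindred, 1Q84, Dune, and Pachinko → score 0.
Pachinko: beats 1Q84 and Middlemarch; ties Kindred; loses to Dune → score 2.5.
Kindred has the best pairwise record.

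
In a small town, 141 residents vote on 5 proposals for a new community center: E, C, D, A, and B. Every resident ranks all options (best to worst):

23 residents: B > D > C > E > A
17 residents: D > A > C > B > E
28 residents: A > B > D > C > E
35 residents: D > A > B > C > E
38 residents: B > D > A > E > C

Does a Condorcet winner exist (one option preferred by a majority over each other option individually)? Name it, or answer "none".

Checking pairwise contests:
C beats E 103–38.
D beats C 141–0.
B beats D 89–52.
D beats A 113–28.
A beats B 80–61.
Every option loses at least one head-to-head, so there is no Condorcet winner.

none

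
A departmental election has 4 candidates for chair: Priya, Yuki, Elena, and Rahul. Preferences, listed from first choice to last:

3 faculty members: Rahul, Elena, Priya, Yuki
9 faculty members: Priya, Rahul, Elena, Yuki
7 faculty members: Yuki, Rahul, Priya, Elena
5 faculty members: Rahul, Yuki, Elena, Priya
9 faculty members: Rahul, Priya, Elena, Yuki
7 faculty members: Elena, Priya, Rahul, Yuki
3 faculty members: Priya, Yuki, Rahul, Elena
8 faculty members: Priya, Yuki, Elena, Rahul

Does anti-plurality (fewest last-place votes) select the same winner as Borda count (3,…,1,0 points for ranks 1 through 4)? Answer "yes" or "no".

Anti-plurality — last-place votes: Priya 5, Yuki 28, Elena 10, Rahul 8. Winner: Priya.
Borda — scores: Priya 102, Yuki 53, Elena 58, Rahul 93. Winner: Priya.
The two methods agree.

yes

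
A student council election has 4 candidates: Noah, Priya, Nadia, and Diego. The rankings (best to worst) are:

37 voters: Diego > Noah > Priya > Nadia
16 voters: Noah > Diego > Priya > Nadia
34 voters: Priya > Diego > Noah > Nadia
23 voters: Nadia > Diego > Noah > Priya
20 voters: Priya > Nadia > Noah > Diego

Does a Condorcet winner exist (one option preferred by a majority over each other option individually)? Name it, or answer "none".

Diego

Diego vs Noah: 94–36 for Diego.
Diego vs Priya: 76–54 for Diego.
Diego vs Nadia: 87–43 for Diego.
Diego beats every other option head-to-head.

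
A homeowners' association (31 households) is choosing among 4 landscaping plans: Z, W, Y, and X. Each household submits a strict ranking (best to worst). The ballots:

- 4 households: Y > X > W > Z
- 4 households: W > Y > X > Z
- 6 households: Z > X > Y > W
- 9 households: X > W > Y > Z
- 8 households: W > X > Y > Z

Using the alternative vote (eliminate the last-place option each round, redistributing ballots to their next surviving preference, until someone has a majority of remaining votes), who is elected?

X

Round 1: Z 6, W 12, Y 4, X 9. Eliminate Y.
Round 2: Z 6, W 12, X 13. Eliminate Z.
Round 3: W 12, X 19. X has a majority.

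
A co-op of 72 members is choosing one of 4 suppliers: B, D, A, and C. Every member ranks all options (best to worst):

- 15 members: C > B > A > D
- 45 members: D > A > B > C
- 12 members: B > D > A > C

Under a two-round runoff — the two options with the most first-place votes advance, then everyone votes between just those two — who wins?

D

Round 1 first-place votes: B 12, D 45, A 0, C 15.
D and C advance.
Runoff: D is preferred to C by 57 voters; C by 15.
D wins the runoff.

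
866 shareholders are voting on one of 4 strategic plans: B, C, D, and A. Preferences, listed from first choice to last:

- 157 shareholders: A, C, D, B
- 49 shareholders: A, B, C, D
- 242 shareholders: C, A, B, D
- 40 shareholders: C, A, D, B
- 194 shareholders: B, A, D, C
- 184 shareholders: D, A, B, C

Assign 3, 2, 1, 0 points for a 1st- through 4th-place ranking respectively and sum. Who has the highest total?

A

B: 157·0 + 49·2 + 242·1 + 40·0 + 194·3 + 184·1 = 1106
C: 157·2 + 49·1 + 242·3 + 40·3 + 194·0 + 184·0 = 1209
D: 157·1 + 49·0 + 242·0 + 40·1 + 194·1 + 184·3 = 943
A: 157·3 + 49·3 + 242·2 + 40·2 + 194·2 + 184·2 = 1938
A has the highest Borda score (1938).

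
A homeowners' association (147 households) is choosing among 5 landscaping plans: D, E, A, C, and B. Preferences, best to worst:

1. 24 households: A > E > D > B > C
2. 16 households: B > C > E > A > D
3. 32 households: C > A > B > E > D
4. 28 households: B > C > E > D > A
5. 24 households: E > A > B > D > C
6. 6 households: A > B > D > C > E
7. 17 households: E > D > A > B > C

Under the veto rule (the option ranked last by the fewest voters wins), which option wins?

Last-place votes: D 48, E 6, A 28, C 65, B 0.
B is ranked last by the fewest voters, so B wins.

B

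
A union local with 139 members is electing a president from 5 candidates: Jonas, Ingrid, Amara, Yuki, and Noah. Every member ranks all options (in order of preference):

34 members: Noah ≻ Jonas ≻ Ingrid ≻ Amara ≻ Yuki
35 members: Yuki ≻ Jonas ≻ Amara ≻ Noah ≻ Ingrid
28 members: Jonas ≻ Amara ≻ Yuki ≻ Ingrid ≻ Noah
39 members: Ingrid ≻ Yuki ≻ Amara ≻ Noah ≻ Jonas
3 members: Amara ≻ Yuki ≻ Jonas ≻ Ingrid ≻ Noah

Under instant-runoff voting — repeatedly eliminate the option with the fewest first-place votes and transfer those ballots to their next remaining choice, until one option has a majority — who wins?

Ingrid

Round 1: Jonas 28, Ingrid 39, Amara 3, Yuki 35, Noah 34. Eliminate Amara.
Round 2: Jonas 28, Ingrid 39, Yuki 38, Noah 34. Eliminate Jonas.
Round 3: Ingrid 39, Yuki 66, Noah 34. Eliminate Noah.
Round 4: Ingrid 73, Yuki 66. Ingrid has a majority.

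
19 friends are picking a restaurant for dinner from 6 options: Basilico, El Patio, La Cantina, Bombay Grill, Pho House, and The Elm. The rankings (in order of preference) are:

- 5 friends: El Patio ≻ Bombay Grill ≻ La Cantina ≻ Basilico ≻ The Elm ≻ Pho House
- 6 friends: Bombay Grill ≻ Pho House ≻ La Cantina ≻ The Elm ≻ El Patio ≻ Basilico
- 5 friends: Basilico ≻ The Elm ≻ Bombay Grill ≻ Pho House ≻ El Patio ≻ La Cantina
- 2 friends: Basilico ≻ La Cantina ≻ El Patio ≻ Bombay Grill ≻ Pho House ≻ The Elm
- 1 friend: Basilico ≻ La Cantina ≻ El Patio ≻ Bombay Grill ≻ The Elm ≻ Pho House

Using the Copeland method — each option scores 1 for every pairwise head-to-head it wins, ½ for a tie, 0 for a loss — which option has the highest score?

Basilico: beats Pho House and The Elm; loses to El Patio, La Cantina, and Bombay Grill → score 2.
El Patio: beats Basilico and La Cantina; loses to Bombay Grill, Pho House, and The Elm → score 2.
La Cantina: beats Basilico and The Elm; loses to El Patio, Bombay Grill, and Pho House → score 2.
Bombay Grill: beats Basilico, El Patio, La Cantina, Pho House, and The Elm → score 5.
Pho House: beats El Patio and La Cantina; loses to Basilico, Bombay Grill, and The Elm → score 2.
The Elm: beats El Patio and Pho House; loses to Basilico, La Cantina, and Bombay Grill → score 2.
Bombay Grill has the best pairwise record.

Bombay Grill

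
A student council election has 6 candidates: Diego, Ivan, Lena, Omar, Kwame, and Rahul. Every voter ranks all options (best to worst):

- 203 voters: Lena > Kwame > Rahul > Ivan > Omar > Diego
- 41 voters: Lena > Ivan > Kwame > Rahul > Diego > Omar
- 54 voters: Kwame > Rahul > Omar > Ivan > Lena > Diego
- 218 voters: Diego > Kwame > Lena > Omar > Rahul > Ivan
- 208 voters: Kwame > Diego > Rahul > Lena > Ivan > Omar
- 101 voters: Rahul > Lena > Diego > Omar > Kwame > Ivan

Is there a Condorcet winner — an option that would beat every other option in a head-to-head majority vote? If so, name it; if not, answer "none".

Kwame

Kwame vs Diego: 506–319 for Kwame.
Kwame vs Ivan: 784–41 for Kwame.
Kwame vs Lena: 480–345 for Kwame.
Kwame vs Omar: 724–101 for Kwame.
Kwame vs Rahul: 724–101 for Kwame.
Kwame beats every other option head-to-head.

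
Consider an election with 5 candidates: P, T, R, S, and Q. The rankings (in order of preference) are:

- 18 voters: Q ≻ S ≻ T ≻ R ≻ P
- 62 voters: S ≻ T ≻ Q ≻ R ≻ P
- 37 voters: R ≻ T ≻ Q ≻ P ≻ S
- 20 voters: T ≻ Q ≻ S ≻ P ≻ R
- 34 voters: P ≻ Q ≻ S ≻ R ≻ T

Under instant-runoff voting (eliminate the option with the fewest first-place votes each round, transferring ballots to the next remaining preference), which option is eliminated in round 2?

T

Round 1: P 34, T 20, R 37, S 62, Q 18. Eliminate Q.
Round 2: P 34, T 20, R 37, S 80. Eliminate T.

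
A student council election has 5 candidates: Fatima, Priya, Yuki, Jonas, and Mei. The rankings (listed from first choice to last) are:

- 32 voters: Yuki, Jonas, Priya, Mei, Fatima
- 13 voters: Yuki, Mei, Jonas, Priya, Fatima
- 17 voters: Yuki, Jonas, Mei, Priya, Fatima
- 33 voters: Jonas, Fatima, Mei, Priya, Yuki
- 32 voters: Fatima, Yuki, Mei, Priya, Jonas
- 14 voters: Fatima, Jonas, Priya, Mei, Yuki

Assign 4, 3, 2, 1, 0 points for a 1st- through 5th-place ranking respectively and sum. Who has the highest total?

Fatima: 32·0 + 13·0 + 17·0 + 33·3 + 32·4 + 14·4 = 283
Priya: 32·2 + 13·1 + 17·1 + 33·1 + 32·1 + 14·2 = 187
Yuki: 32·4 + 13·4 + 17·4 + 33·0 + 32·3 + 14·0 = 344
Jonas: 32·3 + 13·2 + 17·3 + 33·4 + 32·0 + 14·3 = 347
Mei: 32·1 + 13·3 + 17·2 + 33·2 + 32·2 + 14·1 = 249
Jonas has the highest Borda score (347).

Jonas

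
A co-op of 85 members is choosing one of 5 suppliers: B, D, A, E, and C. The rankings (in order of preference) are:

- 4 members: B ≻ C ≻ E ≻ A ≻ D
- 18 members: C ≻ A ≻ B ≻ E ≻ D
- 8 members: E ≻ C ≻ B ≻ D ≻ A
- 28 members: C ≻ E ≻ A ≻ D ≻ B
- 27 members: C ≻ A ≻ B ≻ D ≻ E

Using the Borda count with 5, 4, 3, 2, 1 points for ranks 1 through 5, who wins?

B: 4·5 + 18·3 + 8·3 + 28·1 + 27·3 = 207
D: 4·1 + 18·1 + 8·2 + 28·2 + 27·2 = 148
A: 4·2 + 18·4 + 8·1 + 28·3 + 27·4 = 280
E: 4·3 + 18·2 + 8·5 + 28·4 + 27·1 = 227
C: 4·4 + 18·5 + 8·4 + 28·5 + 27·5 = 413
C has the highest Borda score (413).

C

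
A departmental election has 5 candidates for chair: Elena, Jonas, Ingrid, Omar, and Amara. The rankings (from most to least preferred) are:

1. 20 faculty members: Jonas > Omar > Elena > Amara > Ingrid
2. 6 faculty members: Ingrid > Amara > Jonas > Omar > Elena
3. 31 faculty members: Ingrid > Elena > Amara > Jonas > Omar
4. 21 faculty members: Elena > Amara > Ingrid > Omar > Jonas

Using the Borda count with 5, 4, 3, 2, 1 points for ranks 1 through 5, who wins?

Elena: 20·3 + 6·1 + 31·4 + 21·5 = 295
Jonas: 20·5 + 6·3 + 31·2 + 21·1 = 201
Ingrid: 20·1 + 6·5 + 31·5 + 21·3 = 268
Omar: 20·4 + 6·2 + 31·1 + 21·2 = 165
Amara: 20·2 + 6·4 + 31·3 + 21·4 = 241
Elena has the highest Borda score (295).

Elena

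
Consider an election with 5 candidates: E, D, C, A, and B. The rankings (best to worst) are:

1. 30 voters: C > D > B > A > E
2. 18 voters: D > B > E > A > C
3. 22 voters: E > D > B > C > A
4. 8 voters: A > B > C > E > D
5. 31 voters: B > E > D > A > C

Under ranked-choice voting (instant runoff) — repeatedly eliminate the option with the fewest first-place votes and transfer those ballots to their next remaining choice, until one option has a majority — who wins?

Round 1: E 22, D 18, C 30, A 8, B 31. Eliminate A.
Round 2: E 22, D 18, C 30, B 39. Eliminate D.
Round 3: E 22, C 30, B 57. B has a majority.

B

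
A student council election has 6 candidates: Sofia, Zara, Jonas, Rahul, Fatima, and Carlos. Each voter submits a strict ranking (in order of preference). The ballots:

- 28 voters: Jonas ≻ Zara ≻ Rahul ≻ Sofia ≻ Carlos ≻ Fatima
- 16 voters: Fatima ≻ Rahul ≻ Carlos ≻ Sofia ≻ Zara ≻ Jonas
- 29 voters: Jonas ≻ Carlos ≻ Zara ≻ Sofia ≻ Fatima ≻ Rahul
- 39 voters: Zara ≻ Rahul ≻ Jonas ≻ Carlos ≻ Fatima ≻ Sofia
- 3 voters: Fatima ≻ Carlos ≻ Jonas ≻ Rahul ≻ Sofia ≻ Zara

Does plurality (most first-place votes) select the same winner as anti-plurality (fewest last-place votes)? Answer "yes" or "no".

Plurality — first-place votes: Sofia 0, Zara 39, Jonas 57, Rahul 0, Fatima 19, Carlos 0. Winner: Jonas.
Anti-plurality — last-place votes: Sofia 39, Zara 3, Jonas 16, Rahul 29, Fatima 28, Carlos 0. Winner: Carlos.
The two methods disagree.

no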